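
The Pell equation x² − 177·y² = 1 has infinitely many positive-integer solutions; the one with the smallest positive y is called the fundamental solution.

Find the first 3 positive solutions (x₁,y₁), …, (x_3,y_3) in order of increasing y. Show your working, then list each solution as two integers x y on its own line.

√177 → a₀=13, period (3,3,2,8,2,3,3,26); ℓ=8 even so k=7
step 0: (13, 1)  from 13·(1,0) + (0,1)
step 1: (40, 3)  from 3·(13,1) + (1,0)
step 2: (133, 10)  from 3·(40,3) + (13,1)
step 3: (306, 23)  from 2·(133,10) + (40,3)
step 4: (2581, 194)  from 8·(306,23) + (133,10)
step 5: (5468, 411)  from 2·(2581,194) + (306,23)
step 6: (18985, 1427)  from 3·(5468,411) + (2581,194)
step 7: (62423, 4692)  from 3·(18985,1427) + (5468,411)
→ (62423, 4692).  Check: 62423²=3896630929, 177·4692²=3896630928, difference 1.
(62423+4692√177)^2 = 7793261857 + 585777432√177
(62423+4692√177)^3 = 972957569736599 + 73131969270780√177

62423 4692
7793261857 585777432
972957569736599 73131969270780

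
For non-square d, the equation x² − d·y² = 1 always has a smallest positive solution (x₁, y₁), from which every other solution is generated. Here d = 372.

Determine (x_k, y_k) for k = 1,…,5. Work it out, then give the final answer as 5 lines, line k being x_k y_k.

12151 630
295293601 15310260
7176225079351 372069937890
174396621583094401 9042043615292520
4238186690536135053751 219739743566768883150

[19; 3,2,12,2,3,38] for √372; ℓ=6 ⇒ convergent index 5
a_0=19:  p_0=19·1+0=19,  q_0=19·0+1=1
a_1=3:  p_1=3·19+1=58,  q_1=3·1+0=3
a_2=2:  p_2=2·58+19=135,  q_2=2·3+1=7
a_3=12:  p_3=12·135+58=1678,  q_3=12·7+3=87
a_4=2:  p_4=2·1678+135=3491,  q_4=2·87+7=181
a_5=3:  p_5=3·3491+1678=12151,  q_5=3·181+87=630
→ (12151, 630).  Check: 12151²=147646801, 372·630²=147646800, difference 1.
(12151+630√372)^2 = 295293601 + 15310260√372
(12151+630√372)^3 = 7176225079351 + 372069937890√372
(12151+630√372)^4 = 174396621583094401 + 9042043615292520√372
(12151+630√372)^5 = 4238186690536135053751 + 219739743566768883150√372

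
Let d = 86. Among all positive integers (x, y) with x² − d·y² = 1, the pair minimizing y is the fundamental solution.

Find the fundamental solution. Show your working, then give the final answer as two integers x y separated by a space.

10405 1122

√86 → a₀=9, period (3,1,1,1,8,1,1,1,3,18); ℓ=10 even so k=9
i=0: a=9 ⇒ p=9, q=1
i=1: a=3 ⇒ p=28, q=3
i=2: a=1 ⇒ p=37, q=4
i=3: a=1 ⇒ p=65, q=7
…
i=5: a=8 ⇒ p=881, q=95
…
i=7: a=1 ⇒ p=1864, q=201
i=8: a=1 ⇒ p=2847, q=307
i=9: a=3 ⇒ p=10405, q=1122
(x₁, y₁) = (10405, 1122);  10405² − 86·1122² = 1 ✓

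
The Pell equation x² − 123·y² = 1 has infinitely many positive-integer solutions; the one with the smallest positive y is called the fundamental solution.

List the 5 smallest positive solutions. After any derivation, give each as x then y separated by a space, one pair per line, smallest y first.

[11; 11,22] for √123; ℓ=2 ⇒ convergent index 1
a_0=11:  p_0=11·1+0=11,  q_0=11·0+1=1
a_1=11:  p_1=11·11+1=122,  q_1=11·1+0=11
(x₁, y₁) = (122, 11);  122² − 123·11² = 1 ✓
(122+11√123)^2 = 29767 + 2684√123
(122+11√123)^3 = 7263026 + 654885√123
(122+11√123)^4 = 1772148577 + 159789256√123
(122+11√123)^5 = 432396989762 + 38987923579√123

122 11
29767 2684
7263026 654885
1772148577 159789256
432396989762 38987923579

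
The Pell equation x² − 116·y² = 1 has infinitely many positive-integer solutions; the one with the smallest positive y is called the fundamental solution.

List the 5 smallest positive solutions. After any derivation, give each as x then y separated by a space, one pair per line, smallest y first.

9801 910
192119201 17837820
3765920568201 349656946730
73819574785756801 6853975451963640
1447011301184484245001 134351626459734324550

√116 = [10; 1,3,2,1,4,1,2,3,1,20, …], period ℓ=10 (even) → k=9
i=0: a=10 ⇒ p=10, q=1
i=1: a=1 ⇒ p=11, q=1
i=2: a=3 ⇒ p=43, q=4
i=3: a=2 ⇒ p=97, q=9
…
i=6: a=1 ⇒ p=797, q=74
i=7: a=2 ⇒ p=2251, q=209
i=8: a=3 ⇒ p=7550, q=701
i=9: a=1 ⇒ p=9801, q=910
→ (9801, 910).  Check: 9801²=96059601, 116·910²=96059600, difference 1.
(x_2, y_2) = (9801·9801 + 116·910·910, 9801·910 + 910·9801) = (192119201, 17837820)
(x_3, y_3) = (9801·192119201 + 116·910·17837820, 9801·17837820 + 910·192119201) = (3765920568201, 349656946730)
(x_4, y_4) = (9801·3765920568201 + 116·910·349656946730, 9801·349656946730 + 910·3765920568201) = (73819574785756801, 6853975451963640)
(x_5, y_5) = (9801·73819574785756801 + 116·910·6853975451963640, 9801·6853975451963640 + 910·73819574785756801) = (1447011301184484245001, 134351626459734324550)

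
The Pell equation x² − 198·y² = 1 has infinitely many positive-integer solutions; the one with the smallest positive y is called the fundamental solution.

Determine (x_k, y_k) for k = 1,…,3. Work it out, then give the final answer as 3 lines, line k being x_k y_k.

d=198: √d = [14; 14,28] (ℓ=2, even), read p_1/q_1
i=0: a=14 ⇒ p=14, q=1
i=1: a=14 ⇒ p=197, q=14
fundamental: x₁=197, y₁=14  (since 38809 − 198·196 = 1)
k=2:  x_2 = 197·197+198·14·14 = 77617,  y_2 = 197·14+14·197 = 5516
k=3:  x_3 = 197·77617+198·14·5516 = 30580901,  y_3 = 197·5516+14·77617 = 2173290

197 14
77617 5516
30580901 2173290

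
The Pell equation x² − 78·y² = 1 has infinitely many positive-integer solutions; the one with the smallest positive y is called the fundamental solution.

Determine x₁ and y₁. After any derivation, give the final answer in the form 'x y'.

[8; 1,4,1,16] for √78; ℓ=4 ⇒ convergent index 3
a_0=8:  p_0=8·1+0=8,  q_0=8·0+1=1
…
a_2=4:  p_2=4·9+8=44,  q_2=4·1+1=5
a_3=1:  p_3=1·44+9=53,  q_3=1·5+1=6
→ (53, 6).  Check: 53²=2809, 78·6²=2808, difference 1.

53 6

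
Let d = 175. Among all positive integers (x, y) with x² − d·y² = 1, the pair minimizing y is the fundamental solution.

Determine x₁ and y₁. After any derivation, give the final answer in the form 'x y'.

2024 153

d=175: √d = [13; 4,2,1,2,4,26] (ℓ=6, even), read p_5/q_5
i=0: a=13 ⇒ p=13, q=1
…
i=3: a=1 ⇒ p=172, q=13
i=4: a=2 ⇒ p=463, q=35
i=5: a=4 ⇒ p=2024, q=153
(x₁, y₁) = (2024, 153);  2024² − 175·153² = 1 ✓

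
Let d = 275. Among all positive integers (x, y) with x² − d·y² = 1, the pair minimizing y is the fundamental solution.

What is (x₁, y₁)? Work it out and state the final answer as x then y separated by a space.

199 12

√275 → a₀=16, period (1,1,2,1,1,32); ℓ=6 even so k=5
i=0: a=16 ⇒ p=16, q=1
i=1: a=1 ⇒ p=17, q=1
i=2: a=1 ⇒ p=33, q=2
…
i=4: a=1 ⇒ p=116, q=7
i=5: a=1 ⇒ p=199, q=12
(x₁, y₁) = (199, 12);  199² − 275·12² = 1 ✓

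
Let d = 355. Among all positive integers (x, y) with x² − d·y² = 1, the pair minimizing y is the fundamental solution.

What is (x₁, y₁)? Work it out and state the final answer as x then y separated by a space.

√355 = [18; 1,5,3,3,1,6,1,3,3,5,1,36, …], period ℓ=12 (even) → k=11
step 0: (18, 1)  from 18·(1,0) + (0,1)
step 1: (19, 1)  from 1·(18,1) + (1,0)
step 2: (113, 6)  from 5·(19,1) + (18,1)
…
step 5: (1545, 82)  from 1·(1187,63) + (358,19)
…
step 7: (12002, 637)  from 1·(10457,555) + (1545,82)
step 8: (46463, 2466)  from 3·(12002,637) + (10457,555)
…
step 10: (803418, 42641)  from 5·(151391,8035) + (46463,2466)
step 11: (954809, 50676)  from 1·(803418,42641) + (151391,8035)
→ (954809, 50676).  Check: 954809²=911660226481, 355·50676²=911660226480, difference 1.

954809 50676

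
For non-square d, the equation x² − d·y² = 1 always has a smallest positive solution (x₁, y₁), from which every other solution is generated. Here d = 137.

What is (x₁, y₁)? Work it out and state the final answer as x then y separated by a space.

6083073 519712

d=137: √d = [11; 1,2,2,1,1,2,2,1,22] (ℓ=9, odd), read p_17/q_17
a_0=11:  p_0=11·1+0=11,  q_0=11·0+1=1
a_1=1:  p_1=1·11+1=12,  q_1=1·1+0=1
a_2=2:  p_2=2·12+11=35,  q_2=2·1+1=3
a_3=2:  p_3=2·35+12=82,  q_3=2·3+1=7
a_4=1:  p_4=1·82+35=117,  q_4=1·7+3=10
…
a_7=2:  p_7=2·515+199=1229,  q_7=2·44+17=105
a_8=1:  p_8=1·1229+515=1744,  q_8=1·105+44=149
a_9=22:  p_9=22·1744+1229=39597,  q_9=22·149+105=3383
…
a_11=2:  p_11=2·41341+39597=122279,  q_11=2·3532+3383=10447
a_12=2:  p_12=2·122279+41341=285899,  q_12=2·10447+3532=24426
a_13=1:  p_13=1·285899+122279=408178,  q_13=1·24426+10447=34873
a_14=1:  p_14=1·408178+285899=694077,  q_14=1·34873+24426=59299
…
a_16=2:  p_16=2·1796332+694077=4286741,  q_16=2·153471+59299=366241
a_17=1:  p_17=1·4286741+1796332=6083073,  q_17=1·366241+153471=519712
(x₁, y₁) = (6083073, 519712);  6083073² − 137·519712² = 1 ✓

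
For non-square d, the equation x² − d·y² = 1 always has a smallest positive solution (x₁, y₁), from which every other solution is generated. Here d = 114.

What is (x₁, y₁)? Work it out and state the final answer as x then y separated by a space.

[10; 1,2,10,2,1,20] for √114; ℓ=6 ⇒ convergent index 5
step 0: (10, 1)  from 10·(1,0) + (0,1)
…
step 4: (694, 65)  from 2·(331,31) + (32,3)
step 5: (1025, 96)  from 1·(694,65) + (331,31)
→ (1025, 96).  Check: 1025²=1050625, 114·96²=1050624, difference 1.

1025 96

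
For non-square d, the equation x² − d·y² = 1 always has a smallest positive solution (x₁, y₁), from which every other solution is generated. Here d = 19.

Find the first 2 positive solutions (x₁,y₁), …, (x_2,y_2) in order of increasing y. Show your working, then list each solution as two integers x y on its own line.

[4; 2,1,3,1,2,8] for √19; ℓ=6 ⇒ convergent index 5
step 0: (4, 1)  from 4·(1,0) + (0,1)
step 1: (9, 2)  from 2·(4,1) + (1,0)
step 2: (13, 3)  from 1·(9,2) + (4,1)
step 3: (48, 11)  from 3·(13,3) + (9,2)
step 4: (61, 14)  from 1·(48,11) + (13,3)
step 5: (170, 39)  from 2·(61,14) + (48,11)
(x₁, y₁) = (170, 39);  170² − 19·39² = 1 ✓
k=2:  x_2 = 170·170+19·39·39 = 57799,  y_2 = 170·39+39·170 = 13260

170 39
57799 13260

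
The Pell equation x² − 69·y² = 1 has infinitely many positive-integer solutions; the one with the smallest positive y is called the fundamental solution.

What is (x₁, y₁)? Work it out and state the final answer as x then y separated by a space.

7775 936

[8; 3,3,1,4,1,3,3,16] for √69; ℓ=8 ⇒ convergent index 7
a_0=8:  p_0=8·1+0=8,  q_0=8·0+1=1
…
a_2=3:  p_2=3·25+8=83,  q_2=3·3+1=10
a_3=1:  p_3=1·83+25=108,  q_3=1·10+3=13
…
a_5=1:  p_5=1·515+108=623,  q_5=1·62+13=75
a_6=3:  p_6=3·623+515=2384,  q_6=3·75+62=287
a_7=3:  p_7=3·2384+623=7775,  q_7=3·287+75=936
(x₁, y₁) = (7775, 936);  7775² − 69·936² = 1 ✓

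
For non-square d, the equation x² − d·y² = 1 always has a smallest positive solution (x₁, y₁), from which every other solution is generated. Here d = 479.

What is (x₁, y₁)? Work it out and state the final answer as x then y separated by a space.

2989440 136591

√479 → a₀=21, period (1,7,1,3,2,21,2,3,1,7,1,42); ℓ=12 even so k=11
step 0: (21, 1)  from 21·(1,0) + (0,1)
step 1: (22, 1)  from 1·(21,1) + (1,0)
…
step 4: (766, 35)  from 3·(197,9) + (175,8)
step 5: (1729, 79)  from 2·(766,35) + (197,9)
step 6: (37075, 1694)  from 21·(1729,79) + (766,35)
step 7: (75879, 3467)  from 2·(37075,1694) + (1729,79)
…
step 10: (2648849, 121029)  from 7·(340591,15562) + (264712,12095)
step 11: (2989440, 136591)  from 1·(2648849,121029) + (340591,15562)
fundamental: x₁=2989440, y₁=136591  (since 8936751513600 − 479·18657101281 = 1)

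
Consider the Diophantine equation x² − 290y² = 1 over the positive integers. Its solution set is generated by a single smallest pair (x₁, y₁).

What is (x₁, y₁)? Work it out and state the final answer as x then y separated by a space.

579 34

d=290: √d = [17; 34] (ℓ=1, odd), read p_1/q_1
i=0: a=17 ⇒ p=17, q=1
i=1: a=34 ⇒ p=579, q=34
fundamental: x₁=579, y₁=34  (since 335241 − 290·1156 = 1)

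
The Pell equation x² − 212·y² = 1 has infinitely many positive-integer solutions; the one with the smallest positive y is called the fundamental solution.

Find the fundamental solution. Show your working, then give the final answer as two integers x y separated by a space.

66249 4550

[14; 1,1,3,1,1,…,1,1,28] for √212; ℓ=14 ⇒ convergent index 13
a_0=14:  p_0=14·1+0=14,  q_0=14·0+1=1
…
a_3=3:  p_3=3·29+15=102,  q_3=3·2+1=7
…
a_5=1:  p_5=1·131+102=233,  q_5=1·9+7=16
a_6=1:  p_6=1·233+131=364,  q_6=1·16+9=25
a_7=6:  p_7=6·364+233=2417,  q_7=6·25+16=166
a_8=1:  p_8=1·2417+364=2781,  q_8=1·166+25=191
a_9=1:  p_9=1·2781+2417=5198,  q_9=1·191+166=357
a_10=1:  p_10=1·5198+2781=7979,  q_10=1·357+191=548
a_11=3:  p_11=3·7979+5198=29135,  q_11=3·548+357=2001
a_12=1:  p_12=1·29135+7979=37114,  q_12=1·2001+548=2549
a_13=1:  p_13=1·37114+29135=66249,  q_13=1·2549+2001=4550
fundamental: x₁=66249, y₁=4550  (since 4388930001 − 212·20702500 = 1)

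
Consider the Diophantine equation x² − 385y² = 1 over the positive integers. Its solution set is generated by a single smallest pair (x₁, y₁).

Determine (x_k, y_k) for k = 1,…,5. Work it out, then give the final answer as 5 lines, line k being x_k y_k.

√385 → a₀=19, period (1,1,1,1,1,…,1,1,38); ℓ=16 even so k=15
i=0: a=19 ⇒ p=19, q=1
i=1: a=1 ⇒ p=20, q=1
…
i=6: a=3 ⇒ p=569, q=29
…
i=10: a=3 ⇒ p=10262, q=523
i=11: a=1 ⇒ p=13009, q=663
…
i=13: a=1 ⇒ p=36280, q=1849
i=14: a=1 ⇒ p=59551, q=3035
i=15: a=1 ⇒ p=95831, q=4884
(x₁, y₁) = (95831, 4884);  95831² − 385·4884² = 1 ✓
k=2:  x_2 = 95831·95831+385·4884·4884 = 18367161121,  y_2 = 95831·4884+4884·95831 = 936077208
k=3:  x_3 = 95831·18367161121+385·4884·936077208 = 3520286834677271,  y_3 = 95831·936077208+4884·18367161121 = 179410429834812
k=4:  x_4 = 95831·3520286834677271+385·4884·179410429834812 = 674705215289547953281,  y_4 = 95831·179410429834812+4884·3520286834677271 = 34386161802063660336
k=5:  x_5 = 95831·674705215289547953281+385·4884·34386161802063660336 = 129315350969305052987065751,  y_5 = 95831·34386161802063660336+4884·674705215289547953281 = 6590520543127714837483620

95831 4884
18367161121 936077208
3520286834677271 179410429834812
674705215289547953281 34386161802063660336
129315350969305052987065751 6590520543127714837483620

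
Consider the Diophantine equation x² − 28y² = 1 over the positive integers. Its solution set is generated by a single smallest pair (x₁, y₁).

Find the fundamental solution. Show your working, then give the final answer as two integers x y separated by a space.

d=28: √d = [5; 3,2,3,10] (ℓ=4, even), read p_3/q_3
a_0=5:  p_0=5·1+0=5,  q_0=5·0+1=1
a_1=3:  p_1=3·5+1=16,  q_1=3·1+0=3
a_2=2:  p_2=2·16+5=37,  q_2=2·3+1=7
a_3=3:  p_3=3·37+16=127,  q_3=3·7+3=24
fundamental: x₁=127, y₁=24  (since 16129 − 28·576 = 1)

127 24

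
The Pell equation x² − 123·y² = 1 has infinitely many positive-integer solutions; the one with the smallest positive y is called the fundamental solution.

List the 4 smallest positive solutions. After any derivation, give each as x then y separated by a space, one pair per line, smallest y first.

122 11
29767 2684
7263026 654885
1772148577 159789256

√123 = [11; 11,22, …], period ℓ=2 (even) → k=1
step 0: (11, 1)  from 11·(1,0) + (0,1)
step 1: (122, 11)  from 11·(11,1) + (1,0)
fundamental: x₁=122, y₁=11  (since 14884 − 123·121 = 1)
k=2:  x_2 = 122·122+123·11·11 = 29767,  y_2 = 122·11+11·122 = 2684
k=3:  x_3 = 122·29767+123·11·2684 = 7263026,  y_3 = 122·2684+11·29767 = 654885
k=4:  x_4 = 122·7263026+123·11·654885 = 1772148577,  y_4 = 122·654885+11·7263026 = 159789256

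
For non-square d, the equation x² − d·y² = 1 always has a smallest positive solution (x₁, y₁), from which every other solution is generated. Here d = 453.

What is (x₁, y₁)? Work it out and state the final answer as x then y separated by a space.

√453 = [21; 3,1,1,10,14,10,1,1,3,42, …], period ℓ=10 (even) → k=9
i=0: a=21 ⇒ p=21, q=1
i=1: a=3 ⇒ p=64, q=3
…
i=4: a=10 ⇒ p=1575, q=74
i=5: a=14 ⇒ p=22199, q=1043
…
i=8: a=1 ⇒ p=469329, q=22051
i=9: a=3 ⇒ p=1653751, q=77700
(x₁, y₁) = (1653751, 77700);  1653751² − 453·77700² = 1 ✓

1653751 77700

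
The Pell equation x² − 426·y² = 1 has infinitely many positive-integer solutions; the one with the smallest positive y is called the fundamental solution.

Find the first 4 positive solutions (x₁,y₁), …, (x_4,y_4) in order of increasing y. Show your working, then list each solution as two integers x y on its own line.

88751 4300
15753480001 763258600
2796274207048751 135479928012900
496344264283813920001 24047958181382517200

d=426: √d = [20; 1,1,1,3,2,6,2,3,1,1,1,40] (ℓ=12, even), read p_11/q_11
step 0: (20, 1)  from 20·(1,0) + (0,1)
…
step 4: (227, 11)  from 3·(62,3) + (41,2)
step 5: (516, 25)  from 2·(227,11) + (62,3)
step 6: (3323, 161)  from 6·(516,25) + (227,11)
step 7: (7162, 347)  from 2·(3323,161) + (516,25)
…
step 9: (31971, 1549)  from 1·(24809,1202) + (7162,347)
step 10: (56780, 2751)  from 1·(31971,1549) + (24809,1202)
step 11: (88751, 4300)  from 1·(56780,2751) + (31971,1549)
fundamental: x₁=88751, y₁=4300  (since 7876740001 − 426·18490000 = 1)
k=2:  x_2 = 88751·88751+426·4300·4300 = 15753480001,  y_2 = 88751·4300+4300·88751 = 763258600
k=3:  x_3 = 88751·15753480001+426·4300·763258600 = 2796274207048751,  y_3 = 88751·763258600+4300·15753480001 = 135479928012900
k=4:  x_4 = 88751·2796274207048751+426·4300·135479928012900 = 496344264283813920001,  y_4 = 88751·135479928012900+4300·2796274207048751 = 24047958181382517200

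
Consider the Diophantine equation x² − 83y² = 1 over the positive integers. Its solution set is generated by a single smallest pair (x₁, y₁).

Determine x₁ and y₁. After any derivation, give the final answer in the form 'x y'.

√83 = [9; 9,18, …], period ℓ=2 (even) → k=1
i=0: a=9 ⇒ p=9, q=1
i=1: a=9 ⇒ p=82, q=9
→ (82, 9).  Check: 82²=6724, 83·9²=6723, difference 1.

82 9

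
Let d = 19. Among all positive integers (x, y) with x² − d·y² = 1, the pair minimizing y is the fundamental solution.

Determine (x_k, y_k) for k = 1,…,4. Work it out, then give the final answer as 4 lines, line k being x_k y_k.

√19 = [4; 2,1,3,1,2,8, …], period ℓ=6 (even) → k=5
step 0: (4, 1)  from 4·(1,0) + (0,1)
…
step 2: (13, 3)  from 1·(9,2) + (4,1)
…
step 4: (61, 14)  from 1·(48,11) + (13,3)
step 5: (170, 39)  from 2·(61,14) + (48,11)
(x₁, y₁) = (170, 39);  170² − 19·39² = 1 ✓
k=2:  x_2 = 170·170+19·39·39 = 57799,  y_2 = 170·39+39·170 = 13260
k=3:  x_3 = 170·57799+19·39·13260 = 19651490,  y_3 = 170·13260+39·57799 = 4508361
k=4:  x_4 = 170·19651490+19·39·4508361 = 6681448801,  y_4 = 170·4508361+39·19651490 = 1532829480

170 39
57799 13260
19651490 4508361
6681448801 1532829480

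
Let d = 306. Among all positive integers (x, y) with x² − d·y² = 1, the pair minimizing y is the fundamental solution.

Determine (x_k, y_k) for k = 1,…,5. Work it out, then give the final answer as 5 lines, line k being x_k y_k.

35 2
2449 140
171395 9798
11995201 685720
839492675 47990602

d=306: √d = [17; 2,34] (ℓ=2, even), read p_1/q_1
step 0: (17, 1)  from 17·(1,0) + (0,1)
step 1: (35, 2)  from 2·(17,1) + (1,0)
fundamental: x₁=35, y₁=2  (since 1225 − 306·4 = 1)
k=2:  x_2 = 35·35+306·2·2 = 2449,  y_2 = 35·2+2·35 = 140
k=3:  x_3 = 35·2449+306·2·140 = 171395,  y_3 = 35·140+2·2449 = 9798
k=4:  x_4 = 35·171395+306·2·9798 = 11995201,  y_4 = 35·9798+2·171395 = 685720
k=5:  x_5 = 35·11995201+306·2·685720 = 839492675,  y_5 = 35·685720+2·11995201 = 47990602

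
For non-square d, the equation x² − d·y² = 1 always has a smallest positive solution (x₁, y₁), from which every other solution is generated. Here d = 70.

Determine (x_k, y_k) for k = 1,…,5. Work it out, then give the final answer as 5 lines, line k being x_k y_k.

251 30
126001 15060
63252251 7560090
31752504001 3795150120
15939693756251 1905157800150

√70 = [8; 2,1,2,1,2,16, …], period ℓ=6 (even) → k=5
i=0: a=8 ⇒ p=8, q=1
i=1: a=2 ⇒ p=17, q=2
…
i=3: a=2 ⇒ p=67, q=8
i=4: a=1 ⇒ p=92, q=11
i=5: a=2 ⇒ p=251, q=30
fundamental: x₁=251, y₁=30  (since 63001 − 70·900 = 1)
n=2: (251,30)∘(251,30) = (251·251+70·30·30, 251·30+30·251) = (126001,15060)
n=3: (126001,15060)∘(251,30) = (251·126001+70·30·15060, 251·15060+30·126001) = (63252251,7560090)
n=4: (63252251,7560090)∘(251,30) = (251·63252251+70·30·7560090, 251·7560090+30·63252251) = (31752504001,3795150120)
n=5: (31752504001,3795150120)∘(251,30) = (251·31752504001+70·30·3795150120, 251·3795150120+30·31752504001) = (15939693756251,1905157800150)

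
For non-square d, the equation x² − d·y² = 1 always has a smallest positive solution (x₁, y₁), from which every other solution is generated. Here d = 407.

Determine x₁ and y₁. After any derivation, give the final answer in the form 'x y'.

2663 132

√407 → a₀=20, period (5,1,2,1,5,40); ℓ=6 even so k=5
step 0: (20, 1)  from 20·(1,0) + (0,1)
step 1: (101, 5)  from 5·(20,1) + (1,0)
step 2: (121, 6)  from 1·(101,5) + (20,1)
step 3: (343, 17)  from 2·(121,6) + (101,5)
step 4: (464, 23)  from 1·(343,17) + (121,6)
step 5: (2663, 132)  from 5·(464,23) + (343,17)
fundamental: x₁=2663, y₁=132  (since 7091569 − 407·17424 = 1)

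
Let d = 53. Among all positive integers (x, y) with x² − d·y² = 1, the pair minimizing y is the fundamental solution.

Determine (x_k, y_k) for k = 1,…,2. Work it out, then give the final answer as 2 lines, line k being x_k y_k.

66249 9100
8777860001 1205731800

[7; 3,1,1,3,14] for √53; ℓ=5 ⇒ convergent index 9
i=0: a=7 ⇒ p=7, q=1
i=1: a=3 ⇒ p=22, q=3
…
i=6: a=3 ⇒ p=7979, q=1096
i=7: a=1 ⇒ p=10578, q=1453
i=8: a=1 ⇒ p=18557, q=2549
i=9: a=3 ⇒ p=66249, q=9100
fundamental: x₁=66249, y₁=9100  (since 4388930001 − 53·82810000 = 1)
k=2:  x_2 = 66249·66249+53·9100·9100 = 8777860001,  y_2 = 66249·9100+9100·66249 = 1205731800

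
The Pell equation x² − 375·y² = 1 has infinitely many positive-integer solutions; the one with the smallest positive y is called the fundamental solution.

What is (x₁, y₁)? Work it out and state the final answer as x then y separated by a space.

√375 = [19; 2,1,2,1,5,1,2,1,2,38, …], period ℓ=10 (even) → k=9
k=0  a_k=19  p_k/q_k = 19/1
…
k=2  a_k=1  p_k/q_k = 58/3
k=3  a_k=2  p_k/q_k = 155/8
…
k=7  a_k=2  p_k/q_k = 4086/211
k=8  a_k=1  p_k/q_k = 5519/285
k=9  a_k=2  p_k/q_k = 15124/781
(x₁, y₁) = (15124, 781);  15124² − 375·781² = 1 ✓

15124 781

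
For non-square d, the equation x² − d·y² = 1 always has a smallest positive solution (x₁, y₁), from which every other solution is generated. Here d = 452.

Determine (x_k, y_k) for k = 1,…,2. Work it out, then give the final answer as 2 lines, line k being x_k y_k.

d=452: √d = [21; 3,1,5,3,10,3,5,1,3,42] (ℓ=10, even), read p_9/q_9
a_0=21:  p_0=21·1+0=21,  q_0=21·0+1=1
…
a_4=3:  p_4=3·489+85=1552,  q_4=3·23+4=73
a_5=10:  p_5=10·1552+489=16009,  q_5=10·73+23=753
a_6=3:  p_6=3·16009+1552=49579,  q_6=3·753+73=2332
a_7=5:  p_7=5·49579+16009=263904,  q_7=5·2332+753=12413
a_8=1:  p_8=1·263904+49579=313483,  q_8=1·12413+2332=14745
a_9=3:  p_9=3·313483+263904=1204353,  q_9=3·14745+12413=56648
fundamental: x₁=1204353, y₁=56648  (since 1450466148609 − 452·3208995904 = 1)
n=2: (1204353,56648)∘(1204353,56648) = (1204353·1204353+452·56648·56648, 1204353·56648+56648·1204353) = (2900932297217,136448377488)

1204353 56648
2900932297217 136448377488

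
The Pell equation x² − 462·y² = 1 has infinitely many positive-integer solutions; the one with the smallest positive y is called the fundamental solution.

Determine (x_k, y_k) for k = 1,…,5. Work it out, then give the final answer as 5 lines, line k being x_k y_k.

d=462: √d = [21; 2,42] (ℓ=2, even), read p_1/q_1
a_0=21:  p_0=21·1+0=21,  q_0=21·0+1=1
a_1=2:  p_1=2·21+1=43,  q_1=2·1+0=2
(x₁, y₁) = (43, 2);  43² − 462·2² = 1 ✓
(x_2, y_2) = (43·43 + 462·2·2, 43·2 + 2·43) = (3697, 172)
(x_3, y_3) = (43·3697 + 462·2·172, 43·172 + 2·3697) = (317899, 14790)
(x_4, y_4) = (43·317899 + 462·2·14790, 43·14790 + 2·317899) = (27335617, 1271768)
(x_5, y_5) = (43·27335617 + 462·2·1271768, 43·1271768 + 2·27335617) = (2350545163, 109357258)

43 2
3697 172
317899 14790
27335617 1271768
2350545163 109357258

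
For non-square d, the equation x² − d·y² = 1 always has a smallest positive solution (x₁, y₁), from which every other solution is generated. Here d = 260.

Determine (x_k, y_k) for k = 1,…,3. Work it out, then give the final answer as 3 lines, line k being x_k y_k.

129 8
33281 2064
8586369 532504

[16; 8,32] for √260; ℓ=2 ⇒ convergent index 1
k=0  a_k=16  p_k/q_k = 16/1
k=1  a_k=8  p_k/q_k = 129/8
→ (129, 8).  Check: 129²=16641, 260·8²=16640, difference 1.
(129+8√260)^2 = 33281 + 2064√260
(129+8√260)^3 = 8586369 + 532504√260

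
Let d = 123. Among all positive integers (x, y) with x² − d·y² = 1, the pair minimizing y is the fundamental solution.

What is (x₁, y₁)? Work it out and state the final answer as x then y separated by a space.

122 11

√123 = [11; 11,22, …], period ℓ=2 (even) → k=1
a_0=11:  p_0=11·1+0=11,  q_0=11·0+1=1
a_1=11:  p_1=11·11+1=122,  q_1=11·1+0=11
(x₁, y₁) = (122, 11);  122² − 123·11² = 1 ✓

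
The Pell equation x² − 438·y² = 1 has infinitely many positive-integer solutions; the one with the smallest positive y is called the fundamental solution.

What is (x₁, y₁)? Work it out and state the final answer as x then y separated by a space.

[20; 1,12,1,40] for √438; ℓ=4 ⇒ convergent index 3
a_0=20:  p_0=20·1+0=20,  q_0=20·0+1=1
a_1=1:  p_1=1·20+1=21,  q_1=1·1+0=1
a_2=12:  p_2=12·21+20=272,  q_2=12·1+1=13
a_3=1:  p_3=1·272+21=293,  q_3=1·13+1=14
→ (293, 14).  Check: 293²=85849, 438·14²=85848, difference 1.

293 14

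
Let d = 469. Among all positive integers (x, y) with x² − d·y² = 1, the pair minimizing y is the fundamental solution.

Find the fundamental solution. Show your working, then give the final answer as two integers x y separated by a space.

137215 6336

√469 → a₀=21, period (1,1,1,10,6,10,1,1,1,42); ℓ=10 even so k=9
k=0  a_k=21  p_k/q_k = 21/1
…
k=3  a_k=1  p_k/q_k = 65/3
k=4  a_k=10  p_k/q_k = 693/32
…
k=8  a_k=1  p_k/q_k = 90069/4159
k=9  a_k=1  p_k/q_k = 137215/6336
→ (137215, 6336).  Check: 137215²=18827956225, 469·6336²=18827956224, difference 1.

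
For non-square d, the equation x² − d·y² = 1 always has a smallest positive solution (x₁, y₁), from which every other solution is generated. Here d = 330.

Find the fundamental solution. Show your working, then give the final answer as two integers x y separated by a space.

d=330: √d = [18; 6,36] (ℓ=2, even), read p_1/q_1
k=0  a_k=18  p_k/q_k = 18/1
k=1  a_k=6  p_k/q_k = 109/6
fundamental: x₁=109, y₁=6  (since 11881 − 330·36 = 1)

109 6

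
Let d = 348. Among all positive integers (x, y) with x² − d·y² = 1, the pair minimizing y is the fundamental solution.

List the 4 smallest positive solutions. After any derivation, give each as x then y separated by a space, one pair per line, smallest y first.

1567 84
4910977 263256
15391000351 825044220
48235390189057 2585688322224

√348 = [18; 1,1,1,8,1,1,1,36, …], period ℓ=8 (even) → k=7
a_0=18:  p_0=18·1+0=18,  q_0=18·0+1=1
a_1=1:  p_1=1·18+1=19,  q_1=1·1+0=1
a_2=1:  p_2=1·19+18=37,  q_2=1·1+1=2
a_3=1:  p_3=1·37+19=56,  q_3=1·2+1=3
a_4=8:  p_4=8·56+37=485,  q_4=8·3+2=26
…
a_6=1:  p_6=1·541+485=1026,  q_6=1·29+26=55
a_7=1:  p_7=1·1026+541=1567,  q_7=1·55+29=84
fundamental: x₁=1567, y₁=84  (since 2455489 − 348·7056 = 1)
n=2: (1567,84)∘(1567,84) = (1567·1567+348·84·84, 1567·84+84·1567) = (4910977,263256)
n=3: (4910977,263256)∘(1567,84) = (1567·4910977+348·84·263256, 1567·263256+84·4910977) = (15391000351,825044220)
n=4: (15391000351,825044220)∘(1567,84) = (1567·15391000351+348·84·825044220, 1567·825044220+84·15391000351) = (48235390189057,2585688322224)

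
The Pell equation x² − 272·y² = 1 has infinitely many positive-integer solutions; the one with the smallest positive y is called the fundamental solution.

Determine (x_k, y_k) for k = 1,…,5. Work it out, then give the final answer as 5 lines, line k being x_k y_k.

√272 → a₀=16, period (2,32); ℓ=2 even so k=1
step 0: (16, 1)  from 16·(1,0) + (0,1)
step 1: (33, 2)  from 2·(16,1) + (1,0)
fundamental: x₁=33, y₁=2  (since 1089 − 272·4 = 1)
k=2:  x_2 = 33·33+272·2·2 = 2177,  y_2 = 33·2+2·33 = 132
k=3:  x_3 = 33·2177+272·2·132 = 143649,  y_3 = 33·132+2·2177 = 8710
k=4:  x_4 = 33·143649+272·2·8710 = 9478657,  y_4 = 33·8710+2·143649 = 574728
k=5:  x_5 = 33·9478657+272·2·574728 = 625447713,  y_5 = 33·574728+2·9478657 = 37923338

33 2
2177 132
143649 8710
9478657 574728
625447713 37923338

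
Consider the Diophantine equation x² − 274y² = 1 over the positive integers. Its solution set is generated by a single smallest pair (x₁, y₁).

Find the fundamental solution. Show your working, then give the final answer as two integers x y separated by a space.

d=274: √d = [16; 1,1,4,4,1,1,32] (ℓ=7, odd), read p_13/q_13
step 0: (16, 1)  from 16·(1,0) + (0,1)
…
step 2: (33, 2)  from 1·(17,1) + (16,1)
step 3: (149, 9)  from 4·(33,2) + (17,1)
step 4: (629, 38)  from 4·(149,9) + (33,2)
…
step 8: (47209, 2852)  from 1·(45802,2767) + (1407,85)
…
step 11: (1770023, 106931)  from 4·(419253,25328) + (93011,5619)
step 12: (2189276, 132259)  from 1·(1770023,106931) + (419253,25328)
step 13: (3959299, 239190)  from 1·(2189276,132259) + (1770023,106931)
→ (3959299, 239190).  Check: 3959299²=15676048571401, 274·239190²=15676048571400, difference 1.

3959299 239190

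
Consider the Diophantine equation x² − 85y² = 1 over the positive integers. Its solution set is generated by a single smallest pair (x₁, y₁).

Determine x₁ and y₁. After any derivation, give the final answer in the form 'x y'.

√85 → a₀=9, period (4,1,1,4,18); ℓ=5 odd so k=9
k=0  a_k=9  p_k/q_k = 9/1
k=1  a_k=4  p_k/q_k = 37/4
…
k=3  a_k=1  p_k/q_k = 83/9
…
k=8  a_k=1  p_k/q_k = 62739/6805
k=9  a_k=4  p_k/q_k = 285769/30996
(x₁, y₁) = (285769, 30996);  285769² − 85·30996² = 1 ✓

285769 30996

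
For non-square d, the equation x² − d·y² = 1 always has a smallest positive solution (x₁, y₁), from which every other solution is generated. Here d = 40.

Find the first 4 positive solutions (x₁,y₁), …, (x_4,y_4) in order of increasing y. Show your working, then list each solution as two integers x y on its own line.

19 3
721 114
27379 4329
1039681 164388

d=40: √d = [6; 3,12] (ℓ=2, even), read p_1/q_1
k=0  a_k=6  p_k/q_k = 6/1
k=1  a_k=3  p_k/q_k = 19/3
fundamental: x₁=19, y₁=3  (since 361 − 40·9 = 1)
(19+3√40)^2 = 721 + 114√40
(19+3√40)^3 = 27379 + 4329√40
(19+3√40)^4 = 1039681 + 164388√40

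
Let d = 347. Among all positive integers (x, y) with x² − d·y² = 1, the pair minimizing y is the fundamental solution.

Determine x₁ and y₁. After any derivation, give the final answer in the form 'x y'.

641602 34443

[18; 1,1,1,2,4,…,1,1,36] for √347; ℓ=14 ⇒ convergent index 13
a_0=18:  p_0=18·1+0=18,  q_0=18·0+1=1
…
a_2=1:  p_2=1·19+18=37,  q_2=1·1+1=2
a_3=1:  p_3=1·37+19=56,  q_3=1·2+1=3
…
a_5=4:  p_5=4·149+56=652,  q_5=4·8+3=35
a_6=1:  p_6=1·652+149=801,  q_6=1·35+8=43
a_7=17:  p_7=17·801+652=14269,  q_7=17·43+35=766
a_8=1:  p_8=1·14269+801=15070,  q_8=1·766+43=809
…
a_10=2:  p_10=2·74549+15070=164168,  q_10=2·4002+809=8813
a_11=1:  p_11=1·164168+74549=238717,  q_11=1·8813+4002=12815
a_12=1:  p_12=1·238717+164168=402885,  q_12=1·12815+8813=21628
a_13=1:  p_13=1·402885+238717=641602,  q_13=1·21628+12815=34443
→ (641602, 34443).  Check: 641602²=411653126404, 347·34443²=411653126403, difference 1.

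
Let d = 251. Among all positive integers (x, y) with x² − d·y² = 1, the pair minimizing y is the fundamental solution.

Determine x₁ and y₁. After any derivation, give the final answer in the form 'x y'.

√251 = [15; 1,5,2,1,2,…,5,1,30, …], period ℓ=14 (even) → k=13
a_0=15:  p_0=15·1+0=15,  q_0=15·0+1=1
…
a_2=5:  p_2=5·16+15=95,  q_2=5·1+1=6
a_3=2:  p_3=2·95+16=206,  q_3=2·6+1=13
a_4=1:  p_4=1·206+95=301,  q_4=1·13+6=19
a_5=2:  p_5=2·301+206=808,  q_5=2·19+13=51
a_6=2:  p_6=2·808+301=1917,  q_6=2·51+19=121
a_7=15:  p_7=15·1917+808=29563,  q_7=15·121+51=1866
a_8=2:  p_8=2·29563+1917=61043,  q_8=2·1866+121=3853
a_9=2:  p_9=2·61043+29563=151649,  q_9=2·3853+1866=9572
a_10=1:  p_10=1·151649+61043=212692,  q_10=1·9572+3853=13425
a_11=2:  p_11=2·212692+151649=577033,  q_11=2·13425+9572=36422
a_12=5:  p_12=5·577033+212692=3097857,  q_12=5·36422+13425=195535
a_13=1:  p_13=1·3097857+577033=3674890,  q_13=1·195535+36422=231957
→ (3674890, 231957).  Check: 3674890²=13504816512100, 251·231957²=13504816512099, difference 1.

3674890 231957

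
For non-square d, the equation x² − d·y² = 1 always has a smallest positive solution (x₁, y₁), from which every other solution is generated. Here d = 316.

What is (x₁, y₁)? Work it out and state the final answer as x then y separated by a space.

√316 → a₀=17, period (1,3,2,8,2,3,1,34); ℓ=8 even so k=7
step 0: (17, 1)  from 17·(1,0) + (0,1)
step 1: (18, 1)  from 1·(17,1) + (1,0)
step 2: (71, 4)  from 3·(18,1) + (17,1)
…
step 6: (9937, 559)  from 3·(2862,161) + (1351,76)
step 7: (12799, 720)  from 1·(9937,559) + (2862,161)
(x₁, y₁) = (12799, 720);  12799² − 316·720² = 1 ✓

12799 720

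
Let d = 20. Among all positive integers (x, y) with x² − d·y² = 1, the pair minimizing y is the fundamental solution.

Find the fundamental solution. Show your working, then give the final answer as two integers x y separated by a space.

√20 = [4; 2,8, …], period ℓ=2 (even) → k=1
a_0=4:  p_0=4·1+0=4,  q_0=4·0+1=1
a_1=2:  p_1=2·4+1=9,  q_1=2·1+0=2
→ (9, 2).  Check: 9²=81, 20·2²=80, difference 1.

9 2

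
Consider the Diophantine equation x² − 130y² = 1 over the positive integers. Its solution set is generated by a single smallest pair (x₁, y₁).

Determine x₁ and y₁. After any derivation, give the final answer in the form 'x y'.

6499 570

√130 → a₀=11, period (2,2,22); ℓ=3 odd so k=5
k=0  a_k=11  p_k/q_k = 11/1
k=1  a_k=2  p_k/q_k = 23/2
…
k=3  a_k=22  p_k/q_k = 1277/112
k=4  a_k=2  p_k/q_k = 2611/229
k=5  a_k=2  p_k/q_k = 6499/570
fundamental: x₁=6499, y₁=570  (since 42237001 − 130·324900 = 1)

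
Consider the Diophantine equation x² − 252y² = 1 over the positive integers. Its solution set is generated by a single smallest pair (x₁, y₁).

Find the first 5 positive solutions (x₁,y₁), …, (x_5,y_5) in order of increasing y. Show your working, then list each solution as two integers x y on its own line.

127 8
32257 2032
8193151 516120
2081028097 131092448
528572943487 33296965672

√252 → a₀=15, period (1,6,1,30); ℓ=4 even so k=3
step 0: (15, 1)  from 15·(1,0) + (0,1)
…
step 2: (111, 7)  from 6·(16,1) + (15,1)
step 3: (127, 8)  from 1·(111,7) + (16,1)
fundamental: x₁=127, y₁=8  (since 16129 − 252·64 = 1)
k=2:  x_2 = 127·127+252·8·8 = 32257,  y_2 = 127·8+8·127 = 2032
k=3:  x_3 = 127·32257+252·8·2032 = 8193151,  y_3 = 127·2032+8·32257 = 516120
k=4:  x_4 = 127·8193151+252·8·516120 = 2081028097,  y_4 = 127·516120+8·8193151 = 131092448
k=5:  x_5 = 127·2081028097+252·8·131092448 = 528572943487,  y_5 = 127·131092448+8·2081028097 = 33296965672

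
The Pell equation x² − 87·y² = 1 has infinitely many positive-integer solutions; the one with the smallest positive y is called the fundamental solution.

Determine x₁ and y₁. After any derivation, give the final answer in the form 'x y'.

28 3

√87 = [9; 3,18, …], period ℓ=2 (even) → k=1
k=0  a_k=9  p_k/q_k = 9/1
k=1  a_k=3  p_k/q_k = 28/3
fundamental: x₁=28, y₁=3  (since 784 − 87·9 = 1)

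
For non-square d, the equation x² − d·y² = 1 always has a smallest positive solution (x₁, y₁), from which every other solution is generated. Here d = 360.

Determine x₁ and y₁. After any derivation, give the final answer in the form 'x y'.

19 1

[18; 1,36] for √360; ℓ=2 ⇒ convergent index 1
k=0  a_k=18  p_k/q_k = 18/1
k=1  a_k=1  p_k/q_k = 19/1
→ (19, 1).  Check: 19²=361, 360·1²=360, difference 1.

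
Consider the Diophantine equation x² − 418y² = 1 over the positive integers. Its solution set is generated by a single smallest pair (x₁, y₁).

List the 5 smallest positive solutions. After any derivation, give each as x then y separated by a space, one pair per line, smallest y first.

33857 1656
2292592897 112134384
155240635393601 7593067676520
10511964382749705217 514156984535740896
711807156058272903670337 34815626043260091355224

d=418: √d = [20; 2,4,20,4,2,40] (ℓ=6, even), read p_5/q_5
i=0: a=20 ⇒ p=20, q=1
…
i=2: a=4 ⇒ p=184, q=9
…
i=4: a=4 ⇒ p=15068, q=737
i=5: a=2 ⇒ p=33857, q=1656
fundamental: x₁=33857, y₁=1656  (since 1146296449 − 418·2742336 = 1)
n=2: (33857,1656)∘(33857,1656) = (33857·33857+418·1656·1656, 33857·1656+1656·33857) = (2292592897,112134384)
n=3: (2292592897,112134384)∘(33857,1656) = (33857·2292592897+418·1656·112134384, 33857·112134384+1656·2292592897) = (155240635393601,7593067676520)
n=4: (155240635393601,7593067676520)∘(33857,1656) = (33857·155240635393601+418·1656·7593067676520, 33857·7593067676520+1656·155240635393601) = (10511964382749705217,514156984535740896)
n=5: (10511964382749705217,514156984535740896)∘(33857,1656) = (33857·10511964382749705217+418·1656·514156984535740896, 33857·514156984535740896+1656·10511964382749705217) = (711807156058272903670337,34815626043260091355224)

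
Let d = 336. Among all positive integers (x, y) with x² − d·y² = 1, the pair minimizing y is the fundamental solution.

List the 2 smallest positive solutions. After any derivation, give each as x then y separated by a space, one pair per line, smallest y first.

[18; 3,36] for √336; ℓ=2 ⇒ convergent index 1
i=0: a=18 ⇒ p=18, q=1
i=1: a=3 ⇒ p=55, q=3
fundamental: x₁=55, y₁=3  (since 3025 − 336·9 = 1)
k=2:  x_2 = 55·55+336·3·3 = 6049,  y_2 = 55·3+3·55 = 330

55 3
6049 330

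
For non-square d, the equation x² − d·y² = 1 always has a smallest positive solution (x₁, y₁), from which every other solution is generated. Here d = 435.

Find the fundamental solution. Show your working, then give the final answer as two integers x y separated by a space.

146 7

d=435: √d = [20; 1,5,1,40] (ℓ=4, even), read p_3/q_3
k=0  a_k=20  p_k/q_k = 20/1
k=1  a_k=1  p_k/q_k = 21/1
k=2  a_k=5  p_k/q_k = 125/6
k=3  a_k=1  p_k/q_k = 146/7
→ (146, 7).  Check: 146²=21316, 435·7²=21315, difference 1.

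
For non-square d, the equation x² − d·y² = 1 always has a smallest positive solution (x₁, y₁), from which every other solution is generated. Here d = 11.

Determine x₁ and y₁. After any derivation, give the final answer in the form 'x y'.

√11 → a₀=3, period (3,6); ℓ=2 even so k=1
step 0: (3, 1)  from 3·(1,0) + (0,1)
step 1: (10, 3)  from 3·(3,1) + (1,0)
(x₁, y₁) = (10, 3);  10² − 11·3² = 1 ✓

10 3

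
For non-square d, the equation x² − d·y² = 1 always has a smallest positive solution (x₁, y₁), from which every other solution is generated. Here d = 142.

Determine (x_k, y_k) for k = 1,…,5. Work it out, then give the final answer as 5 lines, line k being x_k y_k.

√142 = [11; 1,10,1,22, …], period ℓ=4 (even) → k=3
step 0: (11, 1)  from 11·(1,0) + (0,1)
step 1: (12, 1)  from 1·(11,1) + (1,0)
step 2: (131, 11)  from 10·(12,1) + (11,1)
step 3: (143, 12)  from 1·(131,11) + (12,1)
→ (143, 12).  Check: 143²=20449, 142·12²=20448, difference 1.
n=2: (143,12)∘(143,12) = (143·143+142·12·12, 143·12+12·143) = (40897,3432)
n=3: (40897,3432)∘(143,12) = (143·40897+142·12·3432, 143·3432+12·40897) = (11696399,981540)
n=4: (11696399,981540)∘(143,12) = (143·11696399+142·12·981540, 143·981540+12·11696399) = (3345129217,280717008)
n=5: (3345129217,280717008)∘(143,12) = (143·3345129217+142·12·280717008, 143·280717008+12·3345129217) = (956695259663,80284082748)

143 12
40897 3432
11696399 981540
3345129217 280717008
956695259663 80284082748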